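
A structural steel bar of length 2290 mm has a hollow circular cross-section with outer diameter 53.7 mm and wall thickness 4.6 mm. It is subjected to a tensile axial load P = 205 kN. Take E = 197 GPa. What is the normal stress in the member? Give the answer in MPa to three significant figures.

289 MPa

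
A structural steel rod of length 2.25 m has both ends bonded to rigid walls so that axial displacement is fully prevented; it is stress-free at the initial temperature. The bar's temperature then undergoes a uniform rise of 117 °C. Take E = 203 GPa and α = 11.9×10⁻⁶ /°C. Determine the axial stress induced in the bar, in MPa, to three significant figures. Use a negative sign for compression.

-283 MPa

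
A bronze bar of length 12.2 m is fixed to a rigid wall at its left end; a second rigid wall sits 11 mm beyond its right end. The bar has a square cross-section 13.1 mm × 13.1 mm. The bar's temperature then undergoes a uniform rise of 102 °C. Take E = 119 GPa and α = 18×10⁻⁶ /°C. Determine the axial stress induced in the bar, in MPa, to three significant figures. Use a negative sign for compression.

Free thermal expansion αLΔT = 18e-6 · 12200 · 102 = 22.4 mm.
The walls engage after the gap closes; constrained expansion = 22.4 − 11 = 11.4 mm.
The walls impose strain ε = −(11.4)/12200 = -9.3436e-04; σ = Eε = 119000 · -9.3436e-04 = -111.2 MPa.

-111 MPa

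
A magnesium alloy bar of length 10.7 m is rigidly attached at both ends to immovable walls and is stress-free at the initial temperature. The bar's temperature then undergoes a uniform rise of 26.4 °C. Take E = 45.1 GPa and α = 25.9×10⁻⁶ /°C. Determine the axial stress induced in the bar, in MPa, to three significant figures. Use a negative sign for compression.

Free thermal expansion αLΔT = 25.9e-6 · 10700 · 26.4 = 7.316 mm.
The walls impose strain ε = −(7.316)/10700 = -6.8376e-04; σ = Eε = 45100 · -6.8376e-04 = -30.84 MPa.

-30.8 MPa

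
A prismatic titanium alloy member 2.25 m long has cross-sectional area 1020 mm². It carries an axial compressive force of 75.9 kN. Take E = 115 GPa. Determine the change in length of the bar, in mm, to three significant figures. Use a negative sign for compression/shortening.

δ_mech = NL/(AE) = -75900·2250/(1020·115000) = -1.456 mm.

-1.46 mm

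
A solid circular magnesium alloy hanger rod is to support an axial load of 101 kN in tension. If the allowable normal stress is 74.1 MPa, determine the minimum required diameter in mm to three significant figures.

Required area A ≥ P/σ_allow = 101000/74.1 = 1363 mm².
For a solid circular section, d ≥ √(4A/π) = 41.66 mm.

41.7 mm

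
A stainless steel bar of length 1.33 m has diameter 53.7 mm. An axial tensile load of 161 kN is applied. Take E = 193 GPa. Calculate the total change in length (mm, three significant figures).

A = 2265 mm².
δ_mech = NL/(AE) = 161000·1330/(2265·193000) = 0.4899 mm.

0.490 mm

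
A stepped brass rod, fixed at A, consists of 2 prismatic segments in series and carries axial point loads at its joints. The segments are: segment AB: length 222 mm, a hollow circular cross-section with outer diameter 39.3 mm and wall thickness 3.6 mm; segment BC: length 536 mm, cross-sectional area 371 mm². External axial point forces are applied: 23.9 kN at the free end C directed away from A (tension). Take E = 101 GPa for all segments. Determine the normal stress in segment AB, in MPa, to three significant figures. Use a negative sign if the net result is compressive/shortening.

59.2 MPa

Internal axial forces (sectioning from the free end, tension +): N_BC = 23.9 kN, N_AB = 23.9 kN.
A_AB = 403.8 mm².
σ_AB = N_AB/A_AB = 23900/403.8 = 59.19 MPa.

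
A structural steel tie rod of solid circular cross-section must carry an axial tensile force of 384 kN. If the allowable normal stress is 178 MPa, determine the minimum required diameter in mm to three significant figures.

Required area A ≥ P/σ_allow = 384000/178 = 2157 mm².
For a solid circular section, d ≥ √(4A/π) = 52.41 mm.

52.4 mm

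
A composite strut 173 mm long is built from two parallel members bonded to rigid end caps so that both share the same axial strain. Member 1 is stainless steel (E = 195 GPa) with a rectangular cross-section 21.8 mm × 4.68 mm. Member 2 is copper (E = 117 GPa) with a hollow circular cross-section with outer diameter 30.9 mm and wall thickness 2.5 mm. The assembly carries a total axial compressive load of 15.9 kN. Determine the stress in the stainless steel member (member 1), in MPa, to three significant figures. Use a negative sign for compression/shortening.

-67.4 MPa

A_1 = 102 mm².
A_2 = 223.1 mm².
Equal strain + equilibrium ⇒ each member carries load in proportion to AE: A₁E₁ = 19890000 N, A₂E₂ = 26100000 N, ΣAE = 45990000 N.
σ₁ = P·E₁/ΣAE = -15900·195000/45990000 = -67.41 MPa.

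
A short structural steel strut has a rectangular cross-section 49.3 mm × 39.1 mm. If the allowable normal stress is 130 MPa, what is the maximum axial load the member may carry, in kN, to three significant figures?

251 kN

A = 1928 mm².
P_max = σ_allow · A = 130 · 1928 = 250600 N = 250.6 kN.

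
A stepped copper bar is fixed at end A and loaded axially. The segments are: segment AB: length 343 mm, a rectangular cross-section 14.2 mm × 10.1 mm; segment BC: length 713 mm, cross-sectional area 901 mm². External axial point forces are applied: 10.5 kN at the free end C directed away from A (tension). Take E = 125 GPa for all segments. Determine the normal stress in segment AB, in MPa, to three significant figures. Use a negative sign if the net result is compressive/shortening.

Internal axial forces (sectioning from the free end, tension +): N_BC = 10.5 kN, N_AB = 10.5 kN.
A_AB = 143.4 mm².
σ_AB = N_AB/A_AB = 10500/143.4 = 73.21 MPa.

73.2 MPa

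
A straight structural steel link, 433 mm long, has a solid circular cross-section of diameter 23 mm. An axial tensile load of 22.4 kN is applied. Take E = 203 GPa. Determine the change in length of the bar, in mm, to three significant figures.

A = 415.5 mm².
δ_mech = NL/(AE) = 22400·433/(415.5·203000) = 0.115 mm.

0.115 mm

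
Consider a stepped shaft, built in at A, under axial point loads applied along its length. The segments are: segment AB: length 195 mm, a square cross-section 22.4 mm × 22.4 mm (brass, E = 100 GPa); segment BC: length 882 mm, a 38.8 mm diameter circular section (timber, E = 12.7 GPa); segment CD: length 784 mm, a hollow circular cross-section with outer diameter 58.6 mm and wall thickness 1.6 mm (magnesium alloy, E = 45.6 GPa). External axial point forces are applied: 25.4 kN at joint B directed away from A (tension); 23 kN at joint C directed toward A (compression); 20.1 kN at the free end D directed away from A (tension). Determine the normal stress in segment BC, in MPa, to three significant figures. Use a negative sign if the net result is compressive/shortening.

Internal axial forces (sectioning from the free end, tension +): N_CD = 20.1 kN, N_BC = -2.9 kN, N_AB = 22.5 kN.
A_BC = 1182 mm².
σ_BC = N_BC/A_BC = -2900/1182 = -2.453 MPa.

-2.45 MPa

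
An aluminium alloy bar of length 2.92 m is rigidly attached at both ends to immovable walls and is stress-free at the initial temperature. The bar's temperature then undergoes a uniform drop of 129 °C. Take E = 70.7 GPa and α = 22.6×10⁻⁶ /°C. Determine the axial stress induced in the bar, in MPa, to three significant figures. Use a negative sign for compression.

Free thermal expansion αLΔT = 22.6e-6 · 2920 · -129 = -8.513 mm.
The walls impose strain ε = −(-8.513)/2920 = 2.9154e-03; σ = Eε = 70700 · 2.9154e-03 = 206.1 MPa.

206 MPa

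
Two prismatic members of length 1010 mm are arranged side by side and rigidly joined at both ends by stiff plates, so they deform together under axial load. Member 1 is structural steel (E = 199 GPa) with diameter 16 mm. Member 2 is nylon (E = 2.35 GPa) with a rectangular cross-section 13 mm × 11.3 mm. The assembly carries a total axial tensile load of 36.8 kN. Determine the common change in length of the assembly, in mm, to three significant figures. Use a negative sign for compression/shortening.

0.921 mm

A_1 = 201.1 mm².
A_2 = 146.9 mm².
Equal strain + equilibrium ⇒ each member carries load in proportion to AE: A₁E₁ = 40010000 N, A₂E₂ = 345200 N, ΣAE = 40360000 N.
δ = PL/ΣAE = 36800·1010/40360000 = 0.921 mm.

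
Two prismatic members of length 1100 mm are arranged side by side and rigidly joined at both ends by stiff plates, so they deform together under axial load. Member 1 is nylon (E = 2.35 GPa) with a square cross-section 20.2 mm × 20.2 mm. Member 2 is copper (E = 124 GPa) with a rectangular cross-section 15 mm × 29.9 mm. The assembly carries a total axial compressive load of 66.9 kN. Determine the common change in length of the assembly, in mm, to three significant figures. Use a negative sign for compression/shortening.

A_1 = 408 mm².
A_2 = 448.5 mm².
Equal strain + equilibrium ⇒ each member carries load in proportion to AE: A₁E₁ = 958900 N, A₂E₂ = 55610000 N, ΣAE = 56570000 N.
δ = PL/ΣAE = -66900·1100/56570000 = -1.301 mm.

-1.30 mm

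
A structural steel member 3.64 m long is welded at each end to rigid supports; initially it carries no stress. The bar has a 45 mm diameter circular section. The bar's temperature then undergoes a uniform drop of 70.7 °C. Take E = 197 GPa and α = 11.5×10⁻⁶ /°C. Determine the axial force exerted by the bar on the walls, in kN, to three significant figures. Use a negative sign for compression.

255 kN

Free thermal expansion αLΔT = 11.5e-6 · 3640 · -70.7 = -2.96 mm.
The walls impose strain ε = −(-2.96)/3640 = 8.1305e-04; σ = Eε = 197000 · 8.1305e-04 = 160.2 MPa.
Wall reaction R = σ·A = 160.2·1590 = 254700 N = 254.7 kN.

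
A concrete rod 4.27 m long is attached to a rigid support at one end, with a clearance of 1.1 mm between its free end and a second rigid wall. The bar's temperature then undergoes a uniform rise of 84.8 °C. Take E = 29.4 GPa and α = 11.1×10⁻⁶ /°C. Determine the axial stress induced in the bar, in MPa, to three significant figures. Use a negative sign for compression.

-20.1 MPa

Free thermal expansion αLΔT = 11.1e-6 · 4270 · 84.8 = 4.019 mm.
The walls engage after the gap closes; constrained expansion = 4.019 − 1.1 = 2.919 mm.
The walls impose strain ε = −(2.919)/4270 = -6.8367e-04; σ = Eε = 29400 · -6.8367e-04 = -20.1 MPa.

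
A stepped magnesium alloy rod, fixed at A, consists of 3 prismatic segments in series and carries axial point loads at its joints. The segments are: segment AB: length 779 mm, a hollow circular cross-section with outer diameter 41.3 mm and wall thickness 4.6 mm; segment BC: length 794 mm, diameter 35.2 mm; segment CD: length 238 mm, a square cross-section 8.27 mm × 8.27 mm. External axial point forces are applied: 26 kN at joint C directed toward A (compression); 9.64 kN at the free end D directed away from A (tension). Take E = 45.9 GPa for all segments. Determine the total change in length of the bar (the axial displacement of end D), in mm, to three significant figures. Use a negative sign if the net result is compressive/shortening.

-0.0835 mm

Internal axial forces (sectioning from the free end, tension +): N_CD = 9.64 kN, N_BC = -16.36 kN, N_AB = -16.36 kN.
A_AB = 530.4 mm².
A_BC = 973.1 mm².
A_CD = 68.39 mm².
δ_AB = -16360·779/(530.4·45900) = -0.5235 mm
δ_BC = -16360·794/(973.1·45900) = -0.2908 mm
δ_CD = 9640·238/(68.39·45900) = 0.7309 mm
δ = Σδ_i = -0.08348 mm.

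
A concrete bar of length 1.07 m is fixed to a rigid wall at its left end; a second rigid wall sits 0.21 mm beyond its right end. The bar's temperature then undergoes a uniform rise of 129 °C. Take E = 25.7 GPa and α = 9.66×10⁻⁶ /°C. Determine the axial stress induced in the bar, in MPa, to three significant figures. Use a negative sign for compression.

Free thermal expansion αLΔT = 9.66e-6 · 1070 · 129 = 1.333 mm.
The walls engage after the gap closes; constrained expansion = 1.333 − 0.21 = 1.123 mm.
The walls impose strain ε = −(1.123)/1070 = -1.0499e-03; σ = Eε = 25700 · -1.0499e-03 = -26.98 MPa.

-27.0 MPa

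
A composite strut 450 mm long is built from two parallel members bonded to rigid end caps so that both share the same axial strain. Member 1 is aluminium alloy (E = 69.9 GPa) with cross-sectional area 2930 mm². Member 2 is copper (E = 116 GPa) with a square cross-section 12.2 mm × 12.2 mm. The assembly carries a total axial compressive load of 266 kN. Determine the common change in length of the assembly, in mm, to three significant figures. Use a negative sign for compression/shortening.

A_2 = 148.8 mm².
Equal strain + equilibrium ⇒ each member carries load in proportion to AE: A₁E₁ = 204800000 N, A₂E₂ = 17270000 N, ΣAE = 222100000 N.
δ = PL/ΣAE = -266000·450/222100000 = -0.539 mm.

-0.539 mm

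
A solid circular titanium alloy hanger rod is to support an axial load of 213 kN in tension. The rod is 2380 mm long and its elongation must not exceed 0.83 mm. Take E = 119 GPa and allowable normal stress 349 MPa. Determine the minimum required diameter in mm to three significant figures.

80.8 mm

Required area A ≥ P/σ_allow = 213000/349 = 610.3 mm².
For a solid circular section, d ≥ √(4A/π) = 27.88 mm.
Elongation limit: A ≥ PL/(Eδ_allow) = 213000·2380/(119000·0.83) = 5133 mm² ⇒ d ≥ 80.84 mm.
The elongation limit governs.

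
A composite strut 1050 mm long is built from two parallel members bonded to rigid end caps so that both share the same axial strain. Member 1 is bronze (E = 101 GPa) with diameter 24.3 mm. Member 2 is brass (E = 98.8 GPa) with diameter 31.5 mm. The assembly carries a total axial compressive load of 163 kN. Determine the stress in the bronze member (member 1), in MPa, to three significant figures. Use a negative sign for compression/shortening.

-133 MPa

A_1 = 463.8 mm².
A_2 = 779.3 mm².
Equal strain + equilibrium ⇒ each member carries load in proportion to AE: A₁E₁ = 46840000 N, A₂E₂ = 77000000 N, ΣAE = 123800000 N.
σ₁ = P·E₁/ΣAE = -163000·101000/123800000 = -132.9 MPa.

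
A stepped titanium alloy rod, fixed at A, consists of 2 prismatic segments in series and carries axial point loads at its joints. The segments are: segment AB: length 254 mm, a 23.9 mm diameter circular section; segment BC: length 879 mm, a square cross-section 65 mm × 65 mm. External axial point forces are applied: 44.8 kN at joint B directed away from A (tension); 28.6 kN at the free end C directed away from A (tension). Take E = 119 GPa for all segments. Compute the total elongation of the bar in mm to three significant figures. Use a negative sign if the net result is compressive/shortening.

0.399 mm

Internal axial forces (sectioning from the free end, tension +): N_BC = 28.6 kN, N_AB = 73.4 kN.
A_AB = 448.6 mm².
A_BC = 4225 mm².
δ_AB = 73400·254/(448.6·119000) = 0.3492 mm
δ_BC = 28600·879/(4225·119000) = 0.05 mm
δ = Σδ_i = 0.3992 mm.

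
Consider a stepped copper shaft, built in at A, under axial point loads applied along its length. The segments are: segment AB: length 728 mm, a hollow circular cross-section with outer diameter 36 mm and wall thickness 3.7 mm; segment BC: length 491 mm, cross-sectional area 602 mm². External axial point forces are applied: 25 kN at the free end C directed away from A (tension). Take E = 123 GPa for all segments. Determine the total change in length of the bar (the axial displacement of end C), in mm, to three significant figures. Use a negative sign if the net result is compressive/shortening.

Internal axial forces (sectioning from the free end, tension +): N_BC = 25 kN, N_AB = 25 kN.
A_AB = 375.5 mm².
δ_AB = 25000·728/(375.5·123000) = 0.3941 mm
δ_BC = 25000·491/(602·123000) = 0.1658 mm
δ = Σδ_i = 0.5599 mm.

0.560 mm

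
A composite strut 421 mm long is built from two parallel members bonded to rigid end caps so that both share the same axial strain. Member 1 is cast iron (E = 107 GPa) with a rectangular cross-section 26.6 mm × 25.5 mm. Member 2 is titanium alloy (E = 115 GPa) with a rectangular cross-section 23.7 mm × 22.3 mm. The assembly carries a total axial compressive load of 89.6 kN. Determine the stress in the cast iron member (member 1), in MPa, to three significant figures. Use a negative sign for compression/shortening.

A_1 = 678.3 mm².
A_2 = 528.5 mm².
Equal strain + equilibrium ⇒ each member carries load in proportion to AE: A₁E₁ = 72580000 N, A₂E₂ = 60780000 N, ΣAE = 133400000 N.
σ₁ = P·E₁/ΣAE = -89600·107000/133400000 = -71.89 MPa.

-71.9 MPa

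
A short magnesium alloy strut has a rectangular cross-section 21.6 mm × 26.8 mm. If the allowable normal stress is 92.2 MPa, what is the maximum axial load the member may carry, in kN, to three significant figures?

53.4 kN

A = 578.9 mm².
P_max = σ_allow · A = 92.2 · 578.9 = 53370 N = 53.37 kN.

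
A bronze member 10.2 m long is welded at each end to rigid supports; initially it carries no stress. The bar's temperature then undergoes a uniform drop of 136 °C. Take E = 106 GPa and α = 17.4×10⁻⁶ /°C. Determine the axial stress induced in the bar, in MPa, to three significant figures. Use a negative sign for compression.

Free thermal expansion αLΔT = 17.4e-6 · 10200 · -136 = -24.14 mm.
The walls impose strain ε = −(-24.14)/10200 = 2.3664e-03; σ = Eε = 106000 · 2.3664e-03 = 250.8 MPa.

251 MPa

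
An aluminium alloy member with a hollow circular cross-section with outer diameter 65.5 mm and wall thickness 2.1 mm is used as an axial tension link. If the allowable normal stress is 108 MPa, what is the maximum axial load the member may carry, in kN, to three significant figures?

A = 418.3 mm².
P_max = σ_allow · A = 108 · 418.3 = 45170 N = 45.17 kN.

45.2 kN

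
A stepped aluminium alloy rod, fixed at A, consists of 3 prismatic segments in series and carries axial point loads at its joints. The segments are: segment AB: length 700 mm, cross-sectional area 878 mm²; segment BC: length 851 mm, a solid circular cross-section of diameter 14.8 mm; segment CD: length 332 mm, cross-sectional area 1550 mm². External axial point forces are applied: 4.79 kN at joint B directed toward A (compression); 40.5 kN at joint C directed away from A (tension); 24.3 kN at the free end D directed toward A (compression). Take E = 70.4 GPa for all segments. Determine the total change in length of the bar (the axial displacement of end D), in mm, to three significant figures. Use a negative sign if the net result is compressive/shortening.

1.19 mm

Internal axial forces (sectioning from the free end, tension +): N_CD = -24.3 kN, N_BC = 16.2 kN, N_AB = 11.41 kN.
A_BC = 172 mm².
δ_AB = 11410·700/(878·70400) = 0.1292 mm
δ_BC = 16200·851/(172·70400) = 1.138 mm
δ_CD = -24300·332/(1550·70400) = -0.07393 mm
δ = Σδ_i = 1.194 mm.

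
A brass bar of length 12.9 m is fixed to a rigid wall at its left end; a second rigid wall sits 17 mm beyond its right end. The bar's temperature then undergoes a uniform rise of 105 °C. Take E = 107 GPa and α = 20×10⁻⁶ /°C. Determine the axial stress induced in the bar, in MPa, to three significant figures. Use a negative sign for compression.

Free thermal expansion αLΔT = 20e-6 · 12900 · 105 = 27.09 mm.
The walls engage after the gap closes; constrained expansion = 27.09 − 17 = 10.09 mm.
The walls impose strain ε = −(10.09)/12900 = -7.8217e-04; σ = Eε = 107000 · -7.8217e-04 = -83.69 MPa.

-83.7 MPa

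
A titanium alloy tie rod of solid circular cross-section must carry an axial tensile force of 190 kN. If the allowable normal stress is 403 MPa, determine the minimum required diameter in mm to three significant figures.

Required area A ≥ P/σ_allow = 190000/403 = 471.5 mm².
For a solid circular section, d ≥ √(4A/π) = 24.5 mm.

24.5 mm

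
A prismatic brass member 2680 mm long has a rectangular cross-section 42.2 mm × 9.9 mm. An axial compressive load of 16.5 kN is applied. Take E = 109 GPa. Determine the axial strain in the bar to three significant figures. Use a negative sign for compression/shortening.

-3.62e-04

A = 417.8 mm².
σ = N/A = -39.49 MPa; ε = σ/E = -39.49/109000 = -3.623e-04.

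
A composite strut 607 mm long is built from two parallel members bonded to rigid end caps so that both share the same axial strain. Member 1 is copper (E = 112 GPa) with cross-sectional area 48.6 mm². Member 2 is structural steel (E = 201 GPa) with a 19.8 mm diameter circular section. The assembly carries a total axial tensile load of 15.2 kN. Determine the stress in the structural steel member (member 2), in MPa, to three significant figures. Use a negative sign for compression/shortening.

45.4 MPa

A_2 = 307.9 mm².
Equal strain + equilibrium ⇒ each member carries load in proportion to AE: A₁E₁ = 5443000 N, A₂E₂ = 61890000 N, ΣAE = 67330000 N.
σ₂ = P·E₂/ΣAE = 15200·201000/67330000 = 45.37 MPa.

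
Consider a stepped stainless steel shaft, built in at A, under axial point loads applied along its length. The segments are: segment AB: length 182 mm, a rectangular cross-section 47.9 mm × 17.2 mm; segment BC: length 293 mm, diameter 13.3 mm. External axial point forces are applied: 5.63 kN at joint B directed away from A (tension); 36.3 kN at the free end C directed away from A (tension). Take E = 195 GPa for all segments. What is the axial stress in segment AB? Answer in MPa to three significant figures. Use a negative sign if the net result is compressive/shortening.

Internal axial forces (sectioning from the free end, tension +): N_BC = 36.3 kN, N_AB = 41.93 kN.
A_AB = 823.9 mm².
σ_AB = N_AB/A_AB = 41930/823.9 = 50.89 MPa.

50.9 MPa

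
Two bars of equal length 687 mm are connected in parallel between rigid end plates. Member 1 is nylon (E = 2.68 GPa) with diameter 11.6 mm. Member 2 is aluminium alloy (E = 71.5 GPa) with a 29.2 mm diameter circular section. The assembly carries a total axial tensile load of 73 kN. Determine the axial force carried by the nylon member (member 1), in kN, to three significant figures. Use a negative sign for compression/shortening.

0.429 kN

A_1 = 105.7 mm².
A_2 = 669.7 mm².
Equal strain + equilibrium ⇒ each member carries load in proportion to AE: A₁E₁ = 283200 N, A₂E₂ = 47880000 N, ΣAE = 48160000 N.
F₁ = P·A₁E₁/ΣAE = 73000·283200/48160000 = 429.3 N.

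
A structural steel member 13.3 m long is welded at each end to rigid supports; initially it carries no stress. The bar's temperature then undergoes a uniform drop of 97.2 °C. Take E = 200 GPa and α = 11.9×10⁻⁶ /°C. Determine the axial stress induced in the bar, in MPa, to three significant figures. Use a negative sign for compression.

Free thermal expansion αLΔT = 11.9e-6 · 13300 · -97.2 = -15.38 mm.
The walls impose strain ε = −(-15.38)/13300 = 1.1567e-03; σ = Eε = 200000 · 1.1567e-03 = 231.3 MPa.

231 MPa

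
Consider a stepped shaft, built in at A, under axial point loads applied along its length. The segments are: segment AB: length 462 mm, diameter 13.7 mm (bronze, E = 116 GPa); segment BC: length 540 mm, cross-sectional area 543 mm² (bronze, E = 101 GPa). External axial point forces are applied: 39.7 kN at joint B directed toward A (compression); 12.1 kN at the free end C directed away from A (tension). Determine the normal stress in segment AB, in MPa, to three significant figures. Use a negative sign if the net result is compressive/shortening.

-187 MPa

Internal axial forces (sectioning from the free end, tension +): N_BC = 12.1 kN, N_AB = -27.6 kN.
A_AB = 147.4 mm².
σ_AB = N_AB/A_AB = -27600/147.4 = -187.2 MPa.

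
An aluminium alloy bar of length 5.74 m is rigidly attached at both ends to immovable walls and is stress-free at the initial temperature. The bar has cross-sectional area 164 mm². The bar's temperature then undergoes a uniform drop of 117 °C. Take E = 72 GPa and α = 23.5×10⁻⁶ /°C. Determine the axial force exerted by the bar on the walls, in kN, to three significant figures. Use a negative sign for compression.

32.5 kN

Free thermal expansion αLΔT = 23.5e-6 · 5740 · -117 = -15.78 mm.
The walls impose strain ε = −(-15.78)/5740 = 2.7495e-03; σ = Eε = 72000 · 2.7495e-03 = 198 MPa.
Wall reaction R = σ·A = 198·164 = 32470 N = 32.47 kN.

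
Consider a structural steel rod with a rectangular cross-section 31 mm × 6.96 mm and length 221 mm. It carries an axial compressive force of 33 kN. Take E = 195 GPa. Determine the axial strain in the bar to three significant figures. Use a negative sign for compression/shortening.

-7.84e-04

A = 215.8 mm².
σ = N/A = -152.9 MPa; ε = σ/E = -152.9/195000 = -7.843e-04.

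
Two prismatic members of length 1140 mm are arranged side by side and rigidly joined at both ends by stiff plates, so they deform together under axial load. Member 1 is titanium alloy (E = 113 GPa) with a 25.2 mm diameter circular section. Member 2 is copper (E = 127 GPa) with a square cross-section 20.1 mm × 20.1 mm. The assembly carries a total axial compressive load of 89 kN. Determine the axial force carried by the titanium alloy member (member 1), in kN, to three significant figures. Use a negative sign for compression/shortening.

-46.6 kN

A_1 = 498.8 mm².
A_2 = 404 mm².
Equal strain + equilibrium ⇒ each member carries load in proportion to AE: A₁E₁ = 56360000 N, A₂E₂ = 51310000 N, ΣAE = 107700000 N.
F₁ = P·A₁E₁/ΣAE = -89000·56360000/107700000 = -46590 N.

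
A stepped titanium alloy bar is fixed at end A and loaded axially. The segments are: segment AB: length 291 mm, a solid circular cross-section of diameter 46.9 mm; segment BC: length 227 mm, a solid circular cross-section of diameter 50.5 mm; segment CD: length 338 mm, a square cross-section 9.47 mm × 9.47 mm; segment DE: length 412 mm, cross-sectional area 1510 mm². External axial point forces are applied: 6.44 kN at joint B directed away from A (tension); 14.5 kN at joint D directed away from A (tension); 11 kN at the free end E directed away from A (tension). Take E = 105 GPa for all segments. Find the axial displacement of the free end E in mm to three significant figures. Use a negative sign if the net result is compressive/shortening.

Internal axial forces (sectioning from the free end, tension +): N_DE = 11 kN, N_CD = 25.5 kN, N_BC = 25.5 kN, N_AB = 31.94 kN.
A_AB = 1728 mm².
A_BC = 2003 mm².
A_CD = 89.68 mm².
δ_AB = 31940·291/(1728·105000) = 0.05124 mm
δ_BC = 25500·227/(2003·105000) = 0.02752 mm
δ_CD = 25500·338/(89.68·105000) = 0.9153 mm
δ_DE = 11000·412/(1510·105000) = 0.02858 mm
δ = Σδ_i = 1.023 mm.

1.02 mm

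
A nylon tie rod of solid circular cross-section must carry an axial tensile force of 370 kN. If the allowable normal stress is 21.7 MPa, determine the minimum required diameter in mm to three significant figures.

Required area A ≥ P/σ_allow = 370000/21.7 = 17050 mm².
For a solid circular section, d ≥ √(4A/π) = 147.3 mm.

147 mm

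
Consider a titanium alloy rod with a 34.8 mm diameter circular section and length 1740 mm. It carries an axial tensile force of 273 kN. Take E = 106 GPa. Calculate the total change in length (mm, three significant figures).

4.71 mm

A = 951.1 mm².
δ_mech = NL/(AE) = 273000·1740/(951.1·106000) = 4.711 mm.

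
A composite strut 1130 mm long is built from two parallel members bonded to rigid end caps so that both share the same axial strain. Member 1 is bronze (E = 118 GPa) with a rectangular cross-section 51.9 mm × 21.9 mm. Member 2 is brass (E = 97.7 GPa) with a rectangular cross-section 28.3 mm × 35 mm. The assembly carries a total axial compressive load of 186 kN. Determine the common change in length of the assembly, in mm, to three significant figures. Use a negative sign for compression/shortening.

A_1 = 1137 mm².
A_2 = 990.5 mm².
Equal strain + equilibrium ⇒ each member carries load in proportion to AE: A₁E₁ = 134100000 N, A₂E₂ = 96770000 N, ΣAE = 230900000 N.
δ = PL/ΣAE = -186000·1130/230900000 = -0.9103 mm.

-0.910 mm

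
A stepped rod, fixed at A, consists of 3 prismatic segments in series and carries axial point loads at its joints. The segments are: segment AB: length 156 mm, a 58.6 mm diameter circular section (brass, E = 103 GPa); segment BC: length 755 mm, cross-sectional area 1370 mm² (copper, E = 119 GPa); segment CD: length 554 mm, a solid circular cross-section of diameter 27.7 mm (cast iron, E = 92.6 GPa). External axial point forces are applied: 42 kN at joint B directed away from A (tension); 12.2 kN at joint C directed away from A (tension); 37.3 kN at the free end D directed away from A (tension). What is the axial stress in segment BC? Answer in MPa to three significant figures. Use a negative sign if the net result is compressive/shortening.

36.1 MPa

Internal axial forces (sectioning from the free end, tension +): N_CD = 37.3 kN, N_BC = 49.5 kN, N_AB = 91.5 kN.
σ_BC = N_BC/A_BC = 49500/1370 = 36.13 MPa.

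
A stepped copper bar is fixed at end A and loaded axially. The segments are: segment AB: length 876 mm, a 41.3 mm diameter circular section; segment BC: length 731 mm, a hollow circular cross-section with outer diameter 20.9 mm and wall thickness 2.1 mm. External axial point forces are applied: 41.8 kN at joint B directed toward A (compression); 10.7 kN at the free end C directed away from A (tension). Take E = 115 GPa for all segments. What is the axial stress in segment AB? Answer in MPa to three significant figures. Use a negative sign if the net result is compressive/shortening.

-23.2 MPa

Internal axial forces (sectioning from the free end, tension +): N_BC = 10.7 kN, N_AB = -31.1 kN.
A_AB = 1340 mm².
σ_AB = N_AB/A_AB = -31100/1340 = -23.22 MPa.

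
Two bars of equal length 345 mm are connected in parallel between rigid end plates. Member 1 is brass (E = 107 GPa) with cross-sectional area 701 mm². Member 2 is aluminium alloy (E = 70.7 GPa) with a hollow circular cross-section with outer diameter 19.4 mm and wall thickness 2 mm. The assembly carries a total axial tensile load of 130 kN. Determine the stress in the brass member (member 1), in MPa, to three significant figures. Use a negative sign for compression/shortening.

A_2 = 109.3 mm².
Equal strain + equilibrium ⇒ each member carries load in proportion to AE: A₁E₁ = 75010000 N, A₂E₂ = 7729000 N, ΣAE = 82740000 N.
σ₁ = P·E₁/ΣAE = 130000·107000/82740000 = 168.1 MPa.

168 MPa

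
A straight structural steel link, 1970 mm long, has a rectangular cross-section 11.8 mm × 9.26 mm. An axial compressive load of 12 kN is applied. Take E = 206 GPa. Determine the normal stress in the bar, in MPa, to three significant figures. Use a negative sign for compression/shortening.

-110 MPa

A = 109.3 mm².
σ = N/A = -12000/109.3 = -109.8 MPa.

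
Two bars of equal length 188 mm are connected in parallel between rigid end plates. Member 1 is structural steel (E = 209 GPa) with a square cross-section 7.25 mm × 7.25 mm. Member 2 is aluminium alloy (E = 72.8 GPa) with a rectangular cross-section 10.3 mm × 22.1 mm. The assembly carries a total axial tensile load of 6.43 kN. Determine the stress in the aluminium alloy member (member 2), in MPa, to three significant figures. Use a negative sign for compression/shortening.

17.0 MPa

A_1 = 52.56 mm².
A_2 = 227.6 mm².
Equal strain + equilibrium ⇒ each member carries load in proportion to AE: A₁E₁ = 10990000 N, A₂E₂ = 16570000 N, ΣAE = 27560000 N.
σ₂ = P·E₂/ΣAE = 6430·72800/27560000 = 16.99 MPa.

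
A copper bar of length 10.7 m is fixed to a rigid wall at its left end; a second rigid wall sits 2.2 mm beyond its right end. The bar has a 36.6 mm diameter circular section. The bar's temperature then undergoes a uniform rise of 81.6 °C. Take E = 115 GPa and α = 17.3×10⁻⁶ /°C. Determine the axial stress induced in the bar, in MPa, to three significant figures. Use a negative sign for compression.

Free thermal expansion αLΔT = 17.3e-6 · 10700 · 81.6 = 15.1 mm.
The walls engage after the gap closes; constrained expansion = 15.1 − 2.2 = 12.9 mm.
The walls impose strain ε = −(12.9)/10700 = -1.2061e-03; σ = Eε = 115000 · -1.2061e-03 = -138.7 MPa.

-139 MPa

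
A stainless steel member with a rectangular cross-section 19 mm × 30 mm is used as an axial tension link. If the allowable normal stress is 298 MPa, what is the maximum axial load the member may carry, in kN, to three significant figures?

170 kN

A = 570 mm².
P_max = σ_allow · A = 298 · 570 = 169900 N = 169.9 kN.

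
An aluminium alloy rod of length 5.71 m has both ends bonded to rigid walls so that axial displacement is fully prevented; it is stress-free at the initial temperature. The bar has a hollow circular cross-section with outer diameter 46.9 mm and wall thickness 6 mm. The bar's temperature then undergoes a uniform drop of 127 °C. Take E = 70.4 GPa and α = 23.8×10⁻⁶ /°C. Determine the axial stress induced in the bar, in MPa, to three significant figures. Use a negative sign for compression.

213 MPa

Free thermal expansion αLΔT = 23.8e-6 · 5710 · -127 = -17.26 mm.
The walls impose strain ε = −(-17.26)/5710 = 3.0226e-03; σ = Eε = 70400 · 3.0226e-03 = 212.8 MPa.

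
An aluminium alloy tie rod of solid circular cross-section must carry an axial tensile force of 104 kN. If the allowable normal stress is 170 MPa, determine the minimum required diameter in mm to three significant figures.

27.9 mm

Required area A ≥ P/σ_allow = 104000/170 = 611.8 mm².
For a solid circular section, d ≥ √(4A/π) = 27.91 mm.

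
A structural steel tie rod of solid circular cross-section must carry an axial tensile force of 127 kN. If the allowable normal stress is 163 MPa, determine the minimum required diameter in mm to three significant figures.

31.5 mm

Required area A ≥ P/σ_allow = 127000/163 = 779.1 mm².
For a solid circular section, d ≥ √(4A/π) = 31.5 mm.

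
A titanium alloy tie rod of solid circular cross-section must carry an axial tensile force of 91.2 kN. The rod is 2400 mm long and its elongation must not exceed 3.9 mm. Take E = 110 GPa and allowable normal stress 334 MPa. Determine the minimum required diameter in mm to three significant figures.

25.5 mm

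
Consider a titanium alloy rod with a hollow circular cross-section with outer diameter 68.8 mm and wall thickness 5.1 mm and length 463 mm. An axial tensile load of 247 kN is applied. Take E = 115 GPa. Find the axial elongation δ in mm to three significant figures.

0.974 mm

A = 1021 mm².
δ_mech = NL/(AE) = 247000·463/(1021·115000) = 0.9744 mm.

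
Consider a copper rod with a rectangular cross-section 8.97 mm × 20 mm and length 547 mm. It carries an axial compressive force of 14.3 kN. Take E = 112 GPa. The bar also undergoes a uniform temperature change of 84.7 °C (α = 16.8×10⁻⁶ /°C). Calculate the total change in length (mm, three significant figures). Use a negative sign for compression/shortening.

A = 179.4 mm².
δ_mech = NL/(AE) = -14300·547/(179.4·112000) = -0.3893 mm.
δ_thermal = αLΔT = 16.8e-6·547·84.7 = 0.7784 mm.
δ = δ_mech + δ_thermal = 0.3891 mm.

0.389 mm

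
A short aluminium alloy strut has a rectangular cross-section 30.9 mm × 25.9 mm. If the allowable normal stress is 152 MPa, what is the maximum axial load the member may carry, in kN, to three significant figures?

A = 800.3 mm².
P_max = σ_allow · A = 152 · 800.3 = 121600 N = 121.6 kN.

122 kN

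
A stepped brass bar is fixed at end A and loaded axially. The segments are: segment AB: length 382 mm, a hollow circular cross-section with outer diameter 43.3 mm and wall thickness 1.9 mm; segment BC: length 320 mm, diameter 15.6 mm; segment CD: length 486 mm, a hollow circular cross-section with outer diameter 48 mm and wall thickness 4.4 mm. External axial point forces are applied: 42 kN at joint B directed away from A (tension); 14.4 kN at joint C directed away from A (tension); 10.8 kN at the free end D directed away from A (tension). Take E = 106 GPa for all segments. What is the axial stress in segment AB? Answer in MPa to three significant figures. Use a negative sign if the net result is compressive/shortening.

272 MPa

Internal axial forces (sectioning from the free end, tension +): N_CD = 10.8 kN, N_BC = 25.2 kN, N_AB = 67.2 kN.
A_AB = 247.1 mm².
σ_AB = N_AB/A_AB = 67200/247.1 = 271.9 MPa.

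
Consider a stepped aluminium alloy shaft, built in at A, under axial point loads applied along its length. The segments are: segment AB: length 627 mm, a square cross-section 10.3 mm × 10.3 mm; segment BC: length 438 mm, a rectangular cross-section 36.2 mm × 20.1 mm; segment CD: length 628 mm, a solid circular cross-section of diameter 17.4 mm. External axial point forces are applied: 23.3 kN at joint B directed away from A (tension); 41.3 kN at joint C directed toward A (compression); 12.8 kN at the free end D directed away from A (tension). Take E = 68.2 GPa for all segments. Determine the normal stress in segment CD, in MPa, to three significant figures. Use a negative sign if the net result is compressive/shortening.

Internal axial forces (sectioning from the free end, tension +): N_CD = 12.8 kN, N_BC = -28.5 kN, N_AB = -5.2 kN.
A_CD = 237.8 mm².
σ_CD = N_CD/A_CD = 12800/237.8 = 53.83 MPa.

53.8 MPa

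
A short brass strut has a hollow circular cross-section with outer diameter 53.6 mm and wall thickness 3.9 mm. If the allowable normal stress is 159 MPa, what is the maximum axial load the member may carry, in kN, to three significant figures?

96.8 kN

A = 608.9 mm².
P_max = σ_allow · A = 159 · 608.9 = 96820 N = 96.82 kN.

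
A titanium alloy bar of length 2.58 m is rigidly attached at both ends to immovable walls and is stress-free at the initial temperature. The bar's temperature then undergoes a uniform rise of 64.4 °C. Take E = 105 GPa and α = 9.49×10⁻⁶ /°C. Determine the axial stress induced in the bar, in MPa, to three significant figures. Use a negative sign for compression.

-64.2 MPa

Free thermal expansion αLΔT = 9.49e-6 · 2580 · 64.4 = 1.577 mm.
The walls impose strain ε = −(1.577)/2580 = -6.1116e-04; σ = Eε = 105000 · -6.1116e-04 = -64.17 MPa.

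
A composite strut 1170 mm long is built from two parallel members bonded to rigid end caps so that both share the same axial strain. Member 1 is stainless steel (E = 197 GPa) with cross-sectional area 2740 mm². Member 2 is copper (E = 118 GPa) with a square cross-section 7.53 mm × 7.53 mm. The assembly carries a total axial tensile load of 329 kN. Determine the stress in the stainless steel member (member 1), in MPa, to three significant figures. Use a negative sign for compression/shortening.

119 MPa

A_2 = 56.7 mm².
Equal strain + equilibrium ⇒ each member carries load in proportion to AE: A₁E₁ = 539800000 N, A₂E₂ = 6691000 N, ΣAE = 546500000 N.
σ₁ = P·E₁/ΣAE = 329000·197000/546500000 = 118.6 MPa.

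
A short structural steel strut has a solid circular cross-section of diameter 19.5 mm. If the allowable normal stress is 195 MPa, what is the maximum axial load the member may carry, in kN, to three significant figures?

58.2 kN

A = 298.6 mm².
P_max = σ_allow · A = 195 · 298.6 = 58240 N = 58.24 kN.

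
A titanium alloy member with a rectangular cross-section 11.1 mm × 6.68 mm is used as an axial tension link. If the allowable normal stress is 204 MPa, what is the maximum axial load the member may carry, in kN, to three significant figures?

A = 74.15 mm².
P_max = σ_allow · A = 204 · 74.15 = 15130 N = 15.13 kN.

15.1 kN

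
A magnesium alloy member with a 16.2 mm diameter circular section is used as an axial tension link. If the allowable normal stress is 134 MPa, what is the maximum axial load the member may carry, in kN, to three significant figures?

A = 206.1 mm².
P_max = σ_allow · A = 134 · 206.1 = 27620 N = 27.62 kN.

27.6 kN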